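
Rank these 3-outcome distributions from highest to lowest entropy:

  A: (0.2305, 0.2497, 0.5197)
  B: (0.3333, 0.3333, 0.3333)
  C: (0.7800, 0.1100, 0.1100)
B > A > C

Key insight: Entropy is maximized by uniform distributions and minimized by concentrated distributions.

- Uniform distributions have maximum entropy log₂(3) = 1.5850 bits
- The more "peaked" or concentrated a distribution, the lower its entropy

Entropies:
  H(A) = 1.4786 bits
  H(B) = 1.5850 bits
  H(C) = 0.9802 bits

Ranking: B > A > C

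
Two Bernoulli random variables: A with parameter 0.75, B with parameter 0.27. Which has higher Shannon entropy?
B

For binary distributions, entropy is maximized at p=0.5 and decreases as p moves toward 0 or 1.

H(A) = H(0.75) = 0.8113 bits
H(B) = H(0.27) = 0.8415 bits

Distribution B (p=0.27) is closer to uniform (p=0.5), so it has higher entropy.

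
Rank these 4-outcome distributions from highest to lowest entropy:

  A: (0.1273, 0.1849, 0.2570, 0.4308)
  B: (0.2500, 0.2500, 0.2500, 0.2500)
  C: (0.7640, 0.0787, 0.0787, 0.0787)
B > A > C

Key insight: Entropy is maximized by uniform distributions and minimized by concentrated distributions.

- Uniform distributions have maximum entropy log₂(4) = 2.0000 bits
- The more "peaked" or concentrated a distribution, the lower its entropy

Entropies:
  H(A) = 1.8559 bits
  H(B) = 2.0000 bits
  H(C) = 1.1624 bits

Ranking: B > A > C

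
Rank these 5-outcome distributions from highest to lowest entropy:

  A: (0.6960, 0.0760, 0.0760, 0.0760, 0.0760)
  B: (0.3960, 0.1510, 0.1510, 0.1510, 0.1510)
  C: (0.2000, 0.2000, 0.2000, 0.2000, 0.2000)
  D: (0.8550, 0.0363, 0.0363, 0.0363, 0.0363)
C > B > A > D

Key insight: Entropy is maximized by uniform distributions and minimized by concentrated distributions.

Entropies:
  H(A) = 1.4941 bits
  H(B) = 2.1766 bits
  H(C) = 2.3219 bits
  H(D) = 0.8872 bits

Ranking: C > B > A > D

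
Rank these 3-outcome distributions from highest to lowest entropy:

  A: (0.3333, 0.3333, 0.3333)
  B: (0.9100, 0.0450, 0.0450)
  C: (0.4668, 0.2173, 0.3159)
A > C > B

Key insight: Entropy is maximized by uniform distributions and minimized by concentrated distributions.

- Uniform distributions have maximum entropy log₂(3) = 1.5850 bits
- The more "peaked" or concentrated a distribution, the lower its entropy

Entropies:
  H(A) = 1.5850 bits
  H(B) = 0.5265 bits
  H(C) = 1.5168 bits

Ranking: A > C > B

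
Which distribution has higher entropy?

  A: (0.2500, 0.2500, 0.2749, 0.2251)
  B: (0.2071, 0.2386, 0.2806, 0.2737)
A

Both distributions are close to uniform, making this a harder comparison.

H(A) = 1.9964 bits
H(B) = 1.9898 bits

The distribution closer to uniform has higher entropy.
Answer: A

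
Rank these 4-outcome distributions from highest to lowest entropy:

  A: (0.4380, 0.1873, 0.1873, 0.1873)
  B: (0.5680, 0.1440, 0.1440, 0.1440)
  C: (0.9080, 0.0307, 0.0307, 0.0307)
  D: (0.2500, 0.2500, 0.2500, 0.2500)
D > A > B > C

Key insight: Entropy is maximized by uniform distributions and minimized by concentrated distributions.

Entropies:
  H(A) = 1.8796 bits
  H(B) = 1.6713 bits
  H(C) = 0.5889 bits
  H(D) = 2.0000 bits

Ranking: D > A > B > C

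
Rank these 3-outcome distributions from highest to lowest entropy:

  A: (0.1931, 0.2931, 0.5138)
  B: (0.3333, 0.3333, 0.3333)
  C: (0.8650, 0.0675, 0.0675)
B > A > C

Key insight: Entropy is maximized by uniform distributions and minimized by concentrated distributions.

- Uniform distributions have maximum entropy log₂(3) = 1.5850 bits
- The more "peaked" or concentrated a distribution, the lower its entropy

Entropies:
  H(A) = 1.4707 bits
  H(B) = 1.5850 bits
  H(C) = 0.7060 bits

Ranking: B > A > C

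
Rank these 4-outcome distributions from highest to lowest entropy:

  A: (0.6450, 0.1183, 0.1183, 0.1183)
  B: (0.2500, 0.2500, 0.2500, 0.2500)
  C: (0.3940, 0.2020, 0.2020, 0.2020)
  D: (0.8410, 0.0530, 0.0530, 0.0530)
B > C > A > D

Key insight: Entropy is maximized by uniform distributions and minimized by concentrated distributions.

Entropies:
  H(A) = 1.5011 bits
  H(B) = 2.0000 bits
  H(C) = 1.9278 bits
  H(D) = 0.8839 bits

Ranking: B > C > A > D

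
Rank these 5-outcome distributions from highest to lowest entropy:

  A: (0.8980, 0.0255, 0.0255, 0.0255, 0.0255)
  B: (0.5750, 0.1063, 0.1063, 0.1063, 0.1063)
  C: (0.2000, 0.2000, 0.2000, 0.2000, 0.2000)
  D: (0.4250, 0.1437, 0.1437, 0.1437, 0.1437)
C > D > B > A

Key insight: Entropy is maximized by uniform distributions and minimized by concentrated distributions.

Entropies:
  H(A) = 0.6793 bits
  H(B) = 1.8337 bits
  H(C) = 2.3219 bits
  H(D) = 2.1337 bits

Ranking: C > D > B > A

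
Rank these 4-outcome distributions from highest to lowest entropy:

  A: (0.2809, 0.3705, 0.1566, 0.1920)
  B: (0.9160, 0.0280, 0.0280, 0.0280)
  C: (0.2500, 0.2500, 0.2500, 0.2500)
C > A > B

Key insight: Entropy is maximized by uniform distributions and minimized by concentrated distributions.

- Uniform distributions have maximum entropy log₂(4) = 2.0000 bits
- The more "peaked" or concentrated a distribution, the lower its entropy

Entropies:
  H(A) = 1.9214 bits
  H(B) = 0.5493 bits
  H(C) = 2.0000 bits

Ranking: C > A > B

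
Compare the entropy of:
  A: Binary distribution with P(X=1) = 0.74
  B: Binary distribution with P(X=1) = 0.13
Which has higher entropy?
A

For binary distributions, entropy is maximized at p=0.5 and decreases as p moves toward 0 or 1.

H(A) = H(0.74) = 0.8267 bits
H(B) = H(0.13) = 0.5574 bits

Distribution A (p=0.74) is closer to uniform (p=0.5), so it has higher entropy.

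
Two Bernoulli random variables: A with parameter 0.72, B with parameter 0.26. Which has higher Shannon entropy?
A

For binary distributions, entropy is maximized at p=0.5 and decreases as p moves toward 0 or 1.

H(A) = H(0.72) = 0.8555 bits
H(B) = H(0.26) = 0.8267 bits

Distribution A (p=0.72) is closer to uniform (p=0.5), so it has higher entropy.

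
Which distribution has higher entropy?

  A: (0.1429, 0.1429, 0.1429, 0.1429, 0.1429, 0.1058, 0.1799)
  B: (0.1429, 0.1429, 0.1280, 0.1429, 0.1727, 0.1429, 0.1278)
B

Both distributions are close to uniform, making this a harder comparison.

H(A) = 2.7933 bits
H(B) = 2.8008 bits

The distribution closer to uniform has higher entropy.
Answer: B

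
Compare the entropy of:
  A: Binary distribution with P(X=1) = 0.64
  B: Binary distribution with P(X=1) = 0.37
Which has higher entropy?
B

For binary distributions, entropy is maximized at p=0.5 and decreases as p moves toward 0 or 1.

H(A) = H(0.64) = 0.9427 bits
H(B) = H(0.37) = 0.9507 bits

Distribution B (p=0.37) is closer to uniform (p=0.5), so it has higher entropy.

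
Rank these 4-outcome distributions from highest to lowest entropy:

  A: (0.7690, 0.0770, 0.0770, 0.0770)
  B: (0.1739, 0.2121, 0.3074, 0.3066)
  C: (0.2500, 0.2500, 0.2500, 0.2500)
C > B > A

Key insight: Entropy is maximized by uniform distributions and minimized by concentrated distributions.

- Uniform distributions have maximum entropy log₂(4) = 2.0000 bits
- The more "peaked" or concentrated a distribution, the lower its entropy

Entropies:
  H(A) = 1.1459 bits
  H(B) = 1.9594 bits
  H(C) = 2.0000 bits

Ranking: C > B > A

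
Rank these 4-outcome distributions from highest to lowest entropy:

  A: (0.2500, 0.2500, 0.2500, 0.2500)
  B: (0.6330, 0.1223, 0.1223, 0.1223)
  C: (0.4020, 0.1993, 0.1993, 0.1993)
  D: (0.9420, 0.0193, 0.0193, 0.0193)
A > C > B > D

Key insight: Entropy is maximized by uniform distributions and minimized by concentrated distributions.

Entropies:
  H(A) = 2.0000 bits
  H(B) = 1.5300 bits
  H(C) = 1.9199 bits
  H(D) = 0.4114 bits

Ranking: A > C > B > D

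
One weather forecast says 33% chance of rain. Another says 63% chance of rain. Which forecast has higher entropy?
63% forecast

Treat each forecast as a Bernoulli distribution. Binary entropy is maximized at p=0.5 and falls off symmetrically toward 0 or 1. The 63% forecast is closer to 50%, so it is more uncertain. H(33%) ≈ 0.915 bits, H(63%) ≈ 0.951 bits.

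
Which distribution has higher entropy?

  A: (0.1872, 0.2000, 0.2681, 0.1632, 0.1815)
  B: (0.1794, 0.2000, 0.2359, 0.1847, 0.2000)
B

Both distributions are close to uniform, making this a harder comparison.

H(A) = 2.2997 bits
H(B) = 2.3151 bits

The distribution closer to uniform has higher entropy.
Answer: B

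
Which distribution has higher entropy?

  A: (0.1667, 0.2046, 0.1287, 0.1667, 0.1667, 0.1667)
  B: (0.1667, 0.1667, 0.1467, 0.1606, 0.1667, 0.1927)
B

Both distributions are close to uniform, making this a harder comparison.

H(A) = 2.5724 bits
H(B) = 2.5802 bits

The distribution closer to uniform has higher entropy.
Answer: B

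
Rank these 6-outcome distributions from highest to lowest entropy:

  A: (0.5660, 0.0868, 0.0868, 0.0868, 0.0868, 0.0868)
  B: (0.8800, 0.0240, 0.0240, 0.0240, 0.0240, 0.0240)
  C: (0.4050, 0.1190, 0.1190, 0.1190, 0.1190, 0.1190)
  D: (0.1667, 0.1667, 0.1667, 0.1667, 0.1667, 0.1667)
D > C > A > B

Key insight: Entropy is maximized by uniform distributions and minimized by concentrated distributions.

Entropies:
  H(A) = 1.9951 bits
  H(B) = 0.8080 bits
  H(C) = 2.3553 bits
  H(D) = 2.5850 bits

Ranking: D > C > A > B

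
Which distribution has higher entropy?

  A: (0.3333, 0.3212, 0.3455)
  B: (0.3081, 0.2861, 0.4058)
A

Both distributions are close to uniform, making this a harder comparison.

H(A) = 1.5843 bits
H(B) = 1.5678 bits

The distribution closer to uniform has higher entropy.
Answer: A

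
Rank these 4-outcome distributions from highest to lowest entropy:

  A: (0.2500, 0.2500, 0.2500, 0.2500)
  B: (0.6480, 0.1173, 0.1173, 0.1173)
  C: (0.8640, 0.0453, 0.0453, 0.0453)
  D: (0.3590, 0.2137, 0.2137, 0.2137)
A > D > B > C

Key insight: Entropy is maximized by uniform distributions and minimized by concentrated distributions.

Entropies:
  H(A) = 2.0000 bits
  H(B) = 1.4937 bits
  H(C) = 0.7892 bits
  H(D) = 1.9578 bits

Ranking: A > D > B > C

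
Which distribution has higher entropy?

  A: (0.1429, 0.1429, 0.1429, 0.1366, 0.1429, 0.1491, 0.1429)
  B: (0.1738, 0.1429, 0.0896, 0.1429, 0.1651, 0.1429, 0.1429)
A

Both distributions are close to uniform, making this a harder comparison.

H(A) = 2.8070 bits
H(B) = 2.7839 bits

The distribution closer to uniform has higher entropy.
Answer: A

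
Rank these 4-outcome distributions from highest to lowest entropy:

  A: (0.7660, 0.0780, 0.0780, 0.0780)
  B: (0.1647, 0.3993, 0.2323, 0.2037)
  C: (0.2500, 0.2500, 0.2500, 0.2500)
C > B > A

Key insight: Entropy is maximized by uniform distributions and minimized by concentrated distributions.

- Uniform distributions have maximum entropy log₂(4) = 2.0000 bits
- The more "peaked" or concentrated a distribution, the lower its entropy

Entropies:
  H(A) = 1.1558 bits
  H(B) = 1.9143 bits
  H(C) = 2.0000 bits

Ranking: C > B > A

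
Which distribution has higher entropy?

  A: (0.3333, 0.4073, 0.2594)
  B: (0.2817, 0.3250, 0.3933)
B

Both distributions are close to uniform, making this a harder comparison.

H(A) = 1.5611 bits
H(B) = 1.5714 bits

The distribution closer to uniform has higher entropy.
Answer: B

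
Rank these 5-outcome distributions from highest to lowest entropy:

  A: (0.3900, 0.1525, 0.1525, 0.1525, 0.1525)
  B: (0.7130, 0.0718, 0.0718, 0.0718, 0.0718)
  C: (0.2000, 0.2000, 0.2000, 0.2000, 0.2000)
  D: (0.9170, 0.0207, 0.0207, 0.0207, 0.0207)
C > A > B > D

Key insight: Entropy is maximized by uniform distributions and minimized by concentrated distributions.

Entropies:
  H(A) = 2.1848 bits
  H(B) = 1.4388 bits
  H(C) = 2.3219 bits
  H(D) = 0.5787 bits

Ranking: C > A > B > D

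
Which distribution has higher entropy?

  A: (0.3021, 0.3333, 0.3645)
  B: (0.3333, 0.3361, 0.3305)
B

Both distributions are close to uniform, making this a harder comparison.

H(A) = 1.5807 bits
H(B) = 1.5849 bits

The distribution closer to uniform has higher entropy.
Answer: B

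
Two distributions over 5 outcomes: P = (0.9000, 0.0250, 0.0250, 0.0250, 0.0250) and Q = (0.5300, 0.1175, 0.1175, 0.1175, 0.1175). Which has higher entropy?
Q

P is highly concentrated on one outcome (90%), making it nearly deterministic. Q spreads its mass more evenly (max 53%). The more spread-out distribution has higher entropy: H(P) ≈ 0.669 bits, H(Q) ≈ 1.937 bits.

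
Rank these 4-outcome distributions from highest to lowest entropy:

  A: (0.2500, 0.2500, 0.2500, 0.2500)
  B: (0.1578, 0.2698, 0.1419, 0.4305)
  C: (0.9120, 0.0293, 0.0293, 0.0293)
A > B > C

Key insight: Entropy is maximized by uniform distributions and minimized by concentrated distributions.

- Uniform distributions have maximum entropy log₂(4) = 2.0000 bits
- The more "peaked" or concentrated a distribution, the lower its entropy

Entropies:
  H(A) = 2.0000 bits
  H(B) = 1.8534 bits
  H(C) = 0.5692 bits

Ranking: A > B > C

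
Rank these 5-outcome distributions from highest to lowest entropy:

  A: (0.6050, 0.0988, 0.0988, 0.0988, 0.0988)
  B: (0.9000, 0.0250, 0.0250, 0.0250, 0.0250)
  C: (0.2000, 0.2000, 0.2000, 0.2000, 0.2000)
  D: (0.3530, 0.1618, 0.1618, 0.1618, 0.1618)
C > D > A > B

Key insight: Entropy is maximized by uniform distributions and minimized by concentrated distributions.

Entropies:
  H(A) = 1.7580 bits
  H(B) = 0.6690 bits
  H(C) = 2.3219 bits
  H(D) = 2.2307 bits

Ranking: C > D > A > B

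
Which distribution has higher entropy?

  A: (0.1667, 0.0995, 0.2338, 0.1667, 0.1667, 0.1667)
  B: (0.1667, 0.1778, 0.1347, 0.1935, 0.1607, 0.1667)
B

Both distributions are close to uniform, making this a harder comparison.

H(A) = 2.5448 bits
H(B) = 2.5766 bits

The distribution closer to uniform has higher entropy.
Answer: B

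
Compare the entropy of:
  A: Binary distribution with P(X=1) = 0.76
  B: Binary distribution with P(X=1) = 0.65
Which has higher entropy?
B

For binary distributions, entropy is maximized at p=0.5 and decreases as p moves toward 0 or 1.

H(A) = H(0.76) = 0.7950 bits
H(B) = H(0.65) = 0.9341 bits

Distribution B (p=0.65) is closer to uniform (p=0.5), so it has higher entropy.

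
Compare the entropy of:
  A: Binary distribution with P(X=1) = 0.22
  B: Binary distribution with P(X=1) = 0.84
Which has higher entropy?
A

For binary distributions, entropy is maximized at p=0.5 and decreases as p moves toward 0 or 1.

H(A) = H(0.22) = 0.7602 bits
H(B) = H(0.84) = 0.6343 bits

Distribution A (p=0.22) is closer to uniform (p=0.5), so it has higher entropy.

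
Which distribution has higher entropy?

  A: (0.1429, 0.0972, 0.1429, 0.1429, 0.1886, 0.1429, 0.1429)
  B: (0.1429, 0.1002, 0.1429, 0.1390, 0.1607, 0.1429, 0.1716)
B

Both distributions are close to uniform, making this a harder comparison.

H(A) = 2.7859 bits
H(B) = 2.7915 bits

The distribution closer to uniform has higher entropy.
Answer: B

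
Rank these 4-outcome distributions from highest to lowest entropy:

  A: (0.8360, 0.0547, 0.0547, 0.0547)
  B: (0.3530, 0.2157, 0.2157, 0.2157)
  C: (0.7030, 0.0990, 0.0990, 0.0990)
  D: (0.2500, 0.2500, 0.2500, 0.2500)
D > B > C > A

Key insight: Entropy is maximized by uniform distributions and minimized by concentrated distributions.

Entropies:
  H(A) = 0.9037 bits
  H(B) = 1.9622 bits
  H(C) = 1.3483 bits
  H(D) = 2.0000 bits

Ranking: D > B > C > A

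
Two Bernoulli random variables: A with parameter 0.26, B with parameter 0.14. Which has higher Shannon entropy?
A

For binary distributions, entropy is maximized at p=0.5 and decreases as p moves toward 0 or 1.

H(A) = H(0.26) = 0.8267 bits
H(B) = H(0.14) = 0.5842 bits

Distribution A (p=0.26) is closer to uniform (p=0.5), so it has higher entropy.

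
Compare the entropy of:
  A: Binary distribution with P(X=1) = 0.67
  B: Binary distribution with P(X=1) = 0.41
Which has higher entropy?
B

For binary distributions, entropy is maximized at p=0.5 and decreases as p moves toward 0 or 1.

H(A) = H(0.67) = 0.9149 bits
H(B) = H(0.41) = 0.9765 bits

Distribution B (p=0.41) is closer to uniform (p=0.5), so it has higher entropy.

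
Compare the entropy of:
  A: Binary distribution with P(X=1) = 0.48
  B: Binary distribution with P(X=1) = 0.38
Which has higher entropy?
A

For binary distributions, entropy is maximized at p=0.5 and decreases as p moves toward 0 or 1.

H(A) = H(0.48) = 0.9988 bits
H(B) = H(0.38) = 0.9580 bits

Distribution A (p=0.48) is closer to uniform (p=0.5), so it has higher entropy.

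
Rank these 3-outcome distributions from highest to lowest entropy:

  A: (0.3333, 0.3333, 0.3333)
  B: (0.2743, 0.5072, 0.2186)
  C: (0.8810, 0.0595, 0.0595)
A > B > C

Key insight: Entropy is maximized by uniform distributions and minimized by concentrated distributions.

- Uniform distributions have maximum entropy log₂(3) = 1.5850 bits
- The more "peaked" or concentrated a distribution, the lower its entropy

Entropies:
  H(A) = 1.5850 bits
  H(B) = 1.4881 bits
  H(C) = 0.6455 bits

Ranking: A > B > C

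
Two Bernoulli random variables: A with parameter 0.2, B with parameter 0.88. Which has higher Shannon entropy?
A

For binary distributions, entropy is maximized at p=0.5 and decreases as p moves toward 0 or 1.

H(A) = H(0.2) = 0.7219 bits
H(B) = H(0.88) = 0.5294 bits

Distribution A (p=0.2) is closer to uniform (p=0.5), so it has higher entropy.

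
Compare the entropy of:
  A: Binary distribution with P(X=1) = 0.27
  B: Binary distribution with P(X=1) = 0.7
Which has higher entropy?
B

For binary distributions, entropy is maximized at p=0.5 and decreases as p moves toward 0 or 1.

H(A) = H(0.27) = 0.8415 bits
H(B) = H(0.7) = 0.8813 bits

Distribution B (p=0.7) is closer to uniform (p=0.5), so it has higher entropy.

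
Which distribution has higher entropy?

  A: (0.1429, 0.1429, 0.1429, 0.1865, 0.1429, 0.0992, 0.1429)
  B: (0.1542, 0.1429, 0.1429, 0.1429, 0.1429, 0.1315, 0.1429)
B

Both distributions are close to uniform, making this a harder comparison.

H(A) = 2.7878 bits
H(B) = 2.8061 bits

The distribution closer to uniform has higher entropy.
Answer: B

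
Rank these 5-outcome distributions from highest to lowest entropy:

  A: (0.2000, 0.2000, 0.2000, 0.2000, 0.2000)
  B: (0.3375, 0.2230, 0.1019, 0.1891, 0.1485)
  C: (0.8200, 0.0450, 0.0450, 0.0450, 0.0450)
A > B > C

Key insight: Entropy is maximized by uniform distributions and minimized by concentrated distributions.

- Uniform distributions have maximum entropy log₂(5) = 2.3219 bits
- The more "peaked" or concentrated a distribution, the lower its entropy

Entropies:
  H(A) = 2.3219 bits
  H(B) = 2.2103 bits
  H(C) = 1.0401 bits

Ranking: A > B > C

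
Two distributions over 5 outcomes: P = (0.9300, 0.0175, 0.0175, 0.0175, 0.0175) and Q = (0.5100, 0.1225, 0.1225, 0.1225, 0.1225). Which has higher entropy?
Q

P is highly concentrated on one outcome (93%), making it nearly deterministic. Q spreads its mass more evenly (max 51%). The more spread-out distribution has higher entropy: H(P) ≈ 0.506 bits, H(Q) ≈ 1.980 bits.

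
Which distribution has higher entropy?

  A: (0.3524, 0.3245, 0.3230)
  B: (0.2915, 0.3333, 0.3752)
A

Both distributions are close to uniform, making this a harder comparison.

H(A) = 1.5838 bits
H(B) = 1.5774 bits

The distribution closer to uniform has higher entropy.
Answer: A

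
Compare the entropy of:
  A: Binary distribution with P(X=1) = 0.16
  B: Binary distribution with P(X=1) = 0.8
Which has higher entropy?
B

For binary distributions, entropy is maximized at p=0.5 and decreases as p moves toward 0 or 1.

H(A) = H(0.16) = 0.6343 bits
H(B) = H(0.8) = 0.7219 bits

Distribution B (p=0.8) is closer to uniform (p=0.5), so it has higher entropy.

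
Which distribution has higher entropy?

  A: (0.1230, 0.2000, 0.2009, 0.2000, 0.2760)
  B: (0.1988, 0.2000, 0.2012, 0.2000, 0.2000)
B

Both distributions are close to uniform, making this a harder comparison.

H(A) = 2.2785 bits
H(B) = 2.3219 bits

The distribution closer to uniform has higher entropy.
Answer: B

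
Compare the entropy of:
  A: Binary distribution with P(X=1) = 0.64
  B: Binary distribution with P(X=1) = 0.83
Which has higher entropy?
A

For binary distributions, entropy is maximized at p=0.5 and decreases as p moves toward 0 or 1.

H(A) = H(0.64) = 0.9427 bits
H(B) = H(0.83) = 0.6577 bits

Distribution A (p=0.64) is closer to uniform (p=0.5), so it has higher entropy.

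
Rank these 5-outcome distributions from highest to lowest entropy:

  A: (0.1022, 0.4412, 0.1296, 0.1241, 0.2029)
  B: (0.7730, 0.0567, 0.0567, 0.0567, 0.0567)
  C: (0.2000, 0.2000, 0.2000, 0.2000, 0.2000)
C > A > B

Key insight: Entropy is maximized by uniform distributions and minimized by concentrated distributions.

- Uniform distributions have maximum entropy log₂(5) = 2.3219 bits
- The more "peaked" or concentrated a distribution, the lower its entropy

Entropies:
  H(A) = 2.0797 bits
  H(B) = 1.2267 bits
  H(C) = 2.3219 bits

Ranking: C > A > B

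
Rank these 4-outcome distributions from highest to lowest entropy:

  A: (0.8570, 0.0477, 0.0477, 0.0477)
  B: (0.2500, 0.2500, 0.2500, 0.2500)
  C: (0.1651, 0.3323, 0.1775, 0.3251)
B > C > A

Key insight: Entropy is maximized by uniform distributions and minimized by concentrated distributions.

- Uniform distributions have maximum entropy log₂(4) = 2.0000 bits
- The more "peaked" or concentrated a distribution, the lower its entropy

Entropies:
  H(A) = 0.8187 bits
  H(B) = 2.0000 bits
  H(C) = 1.9269 bits

Ranking: B > C > A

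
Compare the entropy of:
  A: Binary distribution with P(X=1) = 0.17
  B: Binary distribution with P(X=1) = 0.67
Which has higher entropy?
B

For binary distributions, entropy is maximized at p=0.5 and decreases as p moves toward 0 or 1.

H(A) = H(0.17) = 0.6577 bits
H(B) = H(0.67) = 0.9149 bits

Distribution B (p=0.67) is closer to uniform (p=0.5), so it has higher entropy.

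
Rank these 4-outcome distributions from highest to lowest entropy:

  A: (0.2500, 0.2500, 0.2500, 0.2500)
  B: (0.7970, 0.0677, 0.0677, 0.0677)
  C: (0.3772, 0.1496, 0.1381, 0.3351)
A > C > B

Key insight: Entropy is maximized by uniform distributions and minimized by concentrated distributions.

- Uniform distributions have maximum entropy log₂(4) = 2.0000 bits
- The more "peaked" or concentrated a distribution, the lower its entropy

Entropies:
  H(A) = 2.0000 bits
  H(B) = 1.0496 bits
  H(C) = 1.8636 bits

Ranking: A > C > B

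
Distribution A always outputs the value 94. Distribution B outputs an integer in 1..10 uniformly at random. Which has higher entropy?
B

A is deterministic, so H(A) = 0. B is uniform over 10 outcomes, so H(B) = log₂(10) = 3.322 bits. Any distribution with genuine randomness has higher entropy than a deterministic one.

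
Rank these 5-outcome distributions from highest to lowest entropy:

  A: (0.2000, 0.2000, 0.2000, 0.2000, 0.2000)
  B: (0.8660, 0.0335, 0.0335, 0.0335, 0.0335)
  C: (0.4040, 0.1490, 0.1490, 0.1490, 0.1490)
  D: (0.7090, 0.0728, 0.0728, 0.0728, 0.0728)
A > C > D > B

Key insight: Entropy is maximized by uniform distributions and minimized by concentrated distributions.

Entropies:
  H(A) = 2.3219 bits
  H(B) = 0.8363 bits
  H(C) = 2.1652 bits
  H(D) = 1.4520 bits

Ranking: A > C > D > B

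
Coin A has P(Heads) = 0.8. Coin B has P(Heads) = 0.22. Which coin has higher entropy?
B

For binary distributions, entropy is maximized at p=0.5 and decreases as p moves toward 0 or 1.

H(A) = H(0.8) = 0.7219 bits
H(B) = H(0.22) = 0.7602 bits

Distribution B (p=0.22) is closer to uniform (p=0.5), so it has higher entropy.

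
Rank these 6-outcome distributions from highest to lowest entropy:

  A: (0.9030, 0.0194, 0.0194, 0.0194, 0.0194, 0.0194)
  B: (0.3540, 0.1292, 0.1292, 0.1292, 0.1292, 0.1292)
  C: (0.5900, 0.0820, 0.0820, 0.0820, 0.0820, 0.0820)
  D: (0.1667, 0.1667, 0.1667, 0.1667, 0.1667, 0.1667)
D > B > C > A

Key insight: Entropy is maximized by uniform distributions and minimized by concentrated distributions.

Entropies:
  H(A) = 0.6846 bits
  H(B) = 2.4376 bits
  H(C) = 1.9285 bits
  H(D) = 2.5850 bits

Ranking: D > B > C > A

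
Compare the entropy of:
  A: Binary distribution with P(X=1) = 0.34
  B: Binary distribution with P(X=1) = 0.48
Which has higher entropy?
B

For binary distributions, entropy is maximized at p=0.5 and decreases as p moves toward 0 or 1.

H(A) = H(0.34) = 0.9248 bits
H(B) = H(0.48) = 0.9988 bits

Distribution B (p=0.48) is closer to uniform (p=0.5), so it has higher entropy.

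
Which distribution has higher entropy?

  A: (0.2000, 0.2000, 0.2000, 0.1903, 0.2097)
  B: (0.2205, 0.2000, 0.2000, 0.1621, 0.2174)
A

Both distributions are close to uniform, making this a harder comparison.

H(A) = 2.3213 bits
H(B) = 2.3139 bits

The distribution closer to uniform has higher entropy.
Answer: A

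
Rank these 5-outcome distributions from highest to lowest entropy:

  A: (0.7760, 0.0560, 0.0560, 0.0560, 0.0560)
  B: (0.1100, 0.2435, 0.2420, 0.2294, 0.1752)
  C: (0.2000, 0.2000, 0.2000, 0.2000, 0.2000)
C > B > A

Key insight: Entropy is maximized by uniform distributions and minimized by concentrated distributions.

- Uniform distributions have maximum entropy log₂(5) = 2.3219 bits
- The more "peaked" or concentrated a distribution, the lower its entropy

Entropies:
  H(A) = 1.2154 bits
  H(B) = 2.2693 bits
  H(C) = 2.3219 bits

Ranking: C > B > A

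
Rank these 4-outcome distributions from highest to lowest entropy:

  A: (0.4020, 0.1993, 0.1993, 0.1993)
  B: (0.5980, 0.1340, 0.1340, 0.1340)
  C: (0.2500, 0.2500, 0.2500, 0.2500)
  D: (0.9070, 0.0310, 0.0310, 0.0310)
C > A > B > D

Key insight: Entropy is maximized by uniform distributions and minimized by concentrated distributions.

Entropies:
  H(A) = 1.9199 bits
  H(B) = 1.6093 bits
  H(C) = 2.0000 bits
  H(D) = 0.5938 bits

Ranking: C > A > B > D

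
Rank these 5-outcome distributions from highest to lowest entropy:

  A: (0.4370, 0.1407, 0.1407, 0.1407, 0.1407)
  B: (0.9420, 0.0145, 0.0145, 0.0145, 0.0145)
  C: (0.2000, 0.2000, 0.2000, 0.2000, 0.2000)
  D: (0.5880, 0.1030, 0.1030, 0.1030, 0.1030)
C > A > D > B

Key insight: Entropy is maximized by uniform distributions and minimized by concentrated distributions.

Entropies:
  H(A) = 2.1145 bits
  H(B) = 0.4355 bits
  H(C) = 2.3219 bits
  H(D) = 1.8015 bits

Ranking: C > A > D > B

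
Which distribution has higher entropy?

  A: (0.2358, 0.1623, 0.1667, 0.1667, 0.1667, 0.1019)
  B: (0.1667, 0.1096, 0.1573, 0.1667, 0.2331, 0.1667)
B

Both distributions are close to uniform, making this a harder comparison.

H(A) = 2.5454 bits
H(B) = 2.5516 bits

The distribution closer to uniform has higher entropy.
Answer: B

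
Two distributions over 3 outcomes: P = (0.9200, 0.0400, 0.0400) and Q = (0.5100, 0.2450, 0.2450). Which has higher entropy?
Q

P is highly concentrated on one outcome (92%), making it nearly deterministic. Q spreads its mass more evenly (max 51%). The more spread-out distribution has higher entropy: H(P) ≈ 0.482 bits, H(Q) ≈ 1.490 bits.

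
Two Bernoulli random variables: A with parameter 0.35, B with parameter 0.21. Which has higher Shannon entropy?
A

For binary distributions, entropy is maximized at p=0.5 and decreases as p moves toward 0 or 1.

H(A) = H(0.35) = 0.9341 bits
H(B) = H(0.21) = 0.7415 bits

Distribution A (p=0.35) is closer to uniform (p=0.5), so it has higher entropy.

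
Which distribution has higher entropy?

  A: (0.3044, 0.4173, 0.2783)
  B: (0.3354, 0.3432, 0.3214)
B

Both distributions are close to uniform, making this a harder comparison.

H(A) = 1.5620 bits
H(B) = 1.5844 bits

The distribution closer to uniform has higher entropy.
Answer: B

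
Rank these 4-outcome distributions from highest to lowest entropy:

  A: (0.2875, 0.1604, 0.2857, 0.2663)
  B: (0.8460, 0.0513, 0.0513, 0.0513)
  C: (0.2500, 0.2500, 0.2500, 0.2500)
C > A > B

Key insight: Entropy is maximized by uniform distributions and minimized by concentrated distributions.

- Uniform distributions have maximum entropy log₂(4) = 2.0000 bits
- The more "peaked" or concentrated a distribution, the lower its entropy

Entropies:
  H(A) = 1.9653 bits
  H(B) = 0.8638 bits
  H(C) = 2.0000 bits

Ranking: C > A > B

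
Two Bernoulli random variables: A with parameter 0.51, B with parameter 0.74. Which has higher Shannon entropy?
A

For binary distributions, entropy is maximized at p=0.5 and decreases as p moves toward 0 or 1.

H(A) = H(0.51) = 0.9997 bits
H(B) = H(0.74) = 0.8267 bits

Distribution A (p=0.51) is closer to uniform (p=0.5), so it has higher entropy.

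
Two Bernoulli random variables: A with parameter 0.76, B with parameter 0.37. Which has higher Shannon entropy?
B

For binary distributions, entropy is maximized at p=0.5 and decreases as p moves toward 0 or 1.

H(A) = H(0.76) = 0.7950 bits
H(B) = H(0.37) = 0.9507 bits

Distribution B (p=0.37) is closer to uniform (p=0.5), so it has higher entropy.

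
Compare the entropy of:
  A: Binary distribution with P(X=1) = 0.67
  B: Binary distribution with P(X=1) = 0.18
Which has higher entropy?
A

For binary distributions, entropy is maximized at p=0.5 and decreases as p moves toward 0 or 1.

H(A) = H(0.67) = 0.9149 bits
H(B) = H(0.18) = 0.6801 bits

Distribution A (p=0.67) is closer to uniform (p=0.5), so it has higher entropy.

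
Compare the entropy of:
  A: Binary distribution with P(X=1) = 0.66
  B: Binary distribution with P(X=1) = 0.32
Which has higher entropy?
A

For binary distributions, entropy is maximized at p=0.5 and decreases as p moves toward 0 or 1.

H(A) = H(0.66) = 0.9248 bits
H(B) = H(0.32) = 0.9044 bits

Distribution A (p=0.66) is closer to uniform (p=0.5), so it has higher entropy.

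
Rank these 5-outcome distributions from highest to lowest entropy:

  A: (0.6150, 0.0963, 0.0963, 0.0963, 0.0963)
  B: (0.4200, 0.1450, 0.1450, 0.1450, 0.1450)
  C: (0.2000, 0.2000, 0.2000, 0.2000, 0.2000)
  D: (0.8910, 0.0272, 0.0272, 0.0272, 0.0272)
C > B > A > D

Key insight: Entropy is maximized by uniform distributions and minimized by concentrated distributions.

Entropies:
  H(A) = 1.7315 bits
  H(B) = 2.1415 bits
  H(C) = 2.3219 bits
  H(D) = 0.7149 bits

Ranking: C > B > A > D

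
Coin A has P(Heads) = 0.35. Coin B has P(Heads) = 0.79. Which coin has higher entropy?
A

For binary distributions, entropy is maximized at p=0.5 and decreases as p moves toward 0 or 1.

H(A) = H(0.35) = 0.9341 bits
H(B) = H(0.79) = 0.7415 bits

Distribution A (p=0.35) is closer to uniform (p=0.5), so it has higher entropy.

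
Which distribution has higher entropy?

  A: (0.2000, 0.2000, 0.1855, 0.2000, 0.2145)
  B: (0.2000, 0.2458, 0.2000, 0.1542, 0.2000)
A

Both distributions are close to uniform, making this a harder comparison.

H(A) = 2.3204 bits
H(B) = 2.3067 bits

The distribution closer to uniform has higher entropy.
Answer: A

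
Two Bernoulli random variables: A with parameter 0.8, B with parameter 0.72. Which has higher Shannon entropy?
B

For binary distributions, entropy is maximized at p=0.5 and decreases as p moves toward 0 or 1.

H(A) = H(0.8) = 0.7219 bits
H(B) = H(0.72) = 0.8555 bits

Distribution B (p=0.72) is closer to uniform (p=0.5), so it has higher entropy.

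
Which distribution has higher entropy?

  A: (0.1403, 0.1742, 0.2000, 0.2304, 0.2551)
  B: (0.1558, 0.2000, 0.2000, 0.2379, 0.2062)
B

Both distributions are close to uniform, making this a harder comparison.

H(A) = 2.2918 bits
H(B) = 2.3093 bits

The distribution closer to uniform has higher entropy.
Answer: B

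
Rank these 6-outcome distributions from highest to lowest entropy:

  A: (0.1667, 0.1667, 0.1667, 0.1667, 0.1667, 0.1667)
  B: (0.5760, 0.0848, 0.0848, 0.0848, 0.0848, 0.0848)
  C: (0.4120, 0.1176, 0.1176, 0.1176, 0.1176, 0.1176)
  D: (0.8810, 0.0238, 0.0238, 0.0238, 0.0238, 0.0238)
A > C > B > D

Key insight: Entropy is maximized by uniform distributions and minimized by concentrated distributions.

Entropies:
  H(A) = 2.5850 bits
  H(B) = 1.9678 bits
  H(C) = 2.3428 bits
  H(D) = 0.8028 bits

Ranking: A > C > B > D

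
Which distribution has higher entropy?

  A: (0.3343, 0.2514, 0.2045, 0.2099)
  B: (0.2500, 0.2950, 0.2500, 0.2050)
B

Both distributions are close to uniform, making this a harder comparison.

H(A) = 1.9702 bits
H(B) = 1.9882 bits

The distribution closer to uniform has higher entropy.
Answer: B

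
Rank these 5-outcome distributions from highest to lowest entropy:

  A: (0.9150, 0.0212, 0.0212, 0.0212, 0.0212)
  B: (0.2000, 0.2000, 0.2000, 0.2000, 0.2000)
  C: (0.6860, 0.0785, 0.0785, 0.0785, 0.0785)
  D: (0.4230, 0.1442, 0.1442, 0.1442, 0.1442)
B > D > C > A

Key insight: Entropy is maximized by uniform distributions and minimized by concentrated distributions.

Entropies:
  H(A) = 0.5896 bits
  H(B) = 2.3219 bits
  H(C) = 1.5257 bits
  H(D) = 2.1368 bits

Ranking: B > D > C > A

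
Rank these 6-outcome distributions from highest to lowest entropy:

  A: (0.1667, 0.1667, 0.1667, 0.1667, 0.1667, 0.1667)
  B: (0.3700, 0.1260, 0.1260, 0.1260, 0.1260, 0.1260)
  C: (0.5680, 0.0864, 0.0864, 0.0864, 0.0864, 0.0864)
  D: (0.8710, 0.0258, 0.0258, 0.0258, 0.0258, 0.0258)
A > B > C > D

Key insight: Entropy is maximized by uniform distributions and minimized by concentrated distributions.

Entropies:
  H(A) = 2.5850 bits
  H(B) = 2.4135 bits
  H(C) = 1.9897 bits
  H(D) = 0.8542 bits

Ranking: A > B > C > D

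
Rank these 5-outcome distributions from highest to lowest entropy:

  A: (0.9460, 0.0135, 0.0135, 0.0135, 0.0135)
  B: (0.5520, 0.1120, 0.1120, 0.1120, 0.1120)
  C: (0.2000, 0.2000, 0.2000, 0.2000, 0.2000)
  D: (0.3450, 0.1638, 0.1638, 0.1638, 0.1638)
C > D > B > A

Key insight: Entropy is maximized by uniform distributions and minimized by concentrated distributions.

Entropies:
  H(A) = 0.4112 bits
  H(B) = 1.8882 bits
  H(C) = 2.3219 bits
  H(D) = 2.2395 bits

Ranking: C > D > B > A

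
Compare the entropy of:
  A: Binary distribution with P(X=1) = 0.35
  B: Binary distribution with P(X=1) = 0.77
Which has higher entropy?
A

For binary distributions, entropy is maximized at p=0.5 and decreases as p moves toward 0 or 1.

H(A) = H(0.35) = 0.9341 bits
H(B) = H(0.77) = 0.7780 bits

Distribution A (p=0.35) is closer to uniform (p=0.5), so it has higher entropy.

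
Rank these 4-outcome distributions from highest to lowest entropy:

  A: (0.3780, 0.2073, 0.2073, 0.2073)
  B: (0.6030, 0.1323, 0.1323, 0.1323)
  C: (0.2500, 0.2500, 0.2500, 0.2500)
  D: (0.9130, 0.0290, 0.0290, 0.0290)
C > A > B > D

Key insight: Entropy is maximized by uniform distributions and minimized by concentrated distributions.

Entropies:
  H(A) = 1.9425 bits
  H(B) = 1.5984 bits
  H(C) = 2.0000 bits
  H(D) = 0.5643 bits

Ranking: C > A > B > D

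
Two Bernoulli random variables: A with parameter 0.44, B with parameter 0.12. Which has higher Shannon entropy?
A

For binary distributions, entropy is maximized at p=0.5 and decreases as p moves toward 0 or 1.

H(A) = H(0.44) = 0.9896 bits
H(B) = H(0.12) = 0.5294 bits

Distribution A (p=0.44) is closer to uniform (p=0.5), so it has higher entropy.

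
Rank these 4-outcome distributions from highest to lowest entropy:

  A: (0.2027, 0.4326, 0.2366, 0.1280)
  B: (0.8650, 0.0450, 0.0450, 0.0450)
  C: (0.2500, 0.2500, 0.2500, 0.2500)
C > A > B

Key insight: Entropy is maximized by uniform distributions and minimized by concentrated distributions.

- Uniform distributions have maximum entropy log₂(4) = 2.0000 bits
- The more "peaked" or concentrated a distribution, the lower its entropy

Entropies:
  H(A) = 1.8614 bits
  H(B) = 0.7850 bits
  H(C) = 2.0000 bits

Ranking: C > A > B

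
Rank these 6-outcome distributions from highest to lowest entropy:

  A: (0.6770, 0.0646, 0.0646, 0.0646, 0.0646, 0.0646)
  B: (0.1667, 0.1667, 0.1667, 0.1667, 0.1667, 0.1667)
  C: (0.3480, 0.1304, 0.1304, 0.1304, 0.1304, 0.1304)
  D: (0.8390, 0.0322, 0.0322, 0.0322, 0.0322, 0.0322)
B > C > A > D

Key insight: Entropy is maximized by uniform distributions and minimized by concentrated distributions.

Entropies:
  H(A) = 1.6576 bits
  H(B) = 2.5850 bits
  H(C) = 2.4462 bits
  H(D) = 1.0105 bits

Ranking: B > C > A > D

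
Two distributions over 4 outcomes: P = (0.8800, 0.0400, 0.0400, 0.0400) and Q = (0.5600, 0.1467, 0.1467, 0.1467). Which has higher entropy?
Q

P is highly concentrated on one outcome (88%), making it nearly deterministic. Q spreads its mass more evenly (max 56%). The more spread-out distribution has higher entropy: H(P) ≈ 0.720 bits, H(Q) ≈ 1.687 bits.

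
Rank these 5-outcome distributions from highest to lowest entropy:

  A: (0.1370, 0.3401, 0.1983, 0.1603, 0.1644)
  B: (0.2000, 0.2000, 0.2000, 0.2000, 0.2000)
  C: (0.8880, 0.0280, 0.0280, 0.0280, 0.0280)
B > A > C

Key insight: Entropy is maximized by uniform distributions and minimized by concentrated distributions.

- Uniform distributions have maximum entropy log₂(5) = 2.3219 bits
- The more "peaked" or concentrated a distribution, the lower its entropy

Entropies:
  H(A) = 2.2365 bits
  H(B) = 2.3219 bits
  H(C) = 0.7299 bits

Ranking: B > A > C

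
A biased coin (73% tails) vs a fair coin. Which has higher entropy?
Fair coin

The fair coin is uniform (p=0.5), maximizing binary entropy at 1 bit. The biased coin has H(0.73) ≈ 0.841 bits — its outcome is more predictable, so its entropy is lower.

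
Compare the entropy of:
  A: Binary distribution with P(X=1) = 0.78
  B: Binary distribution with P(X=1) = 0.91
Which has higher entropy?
A

For binary distributions, entropy is maximized at p=0.5 and decreases as p moves toward 0 or 1.

H(A) = H(0.78) = 0.7602 bits
H(B) = H(0.91) = 0.4365 bits

Distribution A (p=0.78) is closer to uniform (p=0.5), so it has higher entropy.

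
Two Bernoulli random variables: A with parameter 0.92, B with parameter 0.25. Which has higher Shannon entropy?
B

For binary distributions, entropy is maximized at p=0.5 and decreases as p moves toward 0 or 1.

H(A) = H(0.92) = 0.4022 bits
H(B) = H(0.25) = 0.8113 bits

Distribution B (p=0.25) is closer to uniform (p=0.5), so it has higher entropy.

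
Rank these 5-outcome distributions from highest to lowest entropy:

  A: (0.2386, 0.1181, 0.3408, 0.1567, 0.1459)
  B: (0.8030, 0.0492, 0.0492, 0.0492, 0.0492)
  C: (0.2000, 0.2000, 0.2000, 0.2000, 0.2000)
C > A > B

Key insight: Entropy is maximized by uniform distributions and minimized by concentrated distributions.

- Uniform distributions have maximum entropy log₂(5) = 2.3219 bits
- The more "peaked" or concentrated a distribution, the lower its entropy

Entropies:
  H(A) = 2.2105 bits
  H(B) = 1.1099 bits
  H(C) = 2.3219 bits

Ranking: C > A > B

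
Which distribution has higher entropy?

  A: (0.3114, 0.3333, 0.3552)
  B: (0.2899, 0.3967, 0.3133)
A

Both distributions are close to uniform, making this a harder comparison.

H(A) = 1.5829 bits
H(B) = 1.5716 bits

The distribution closer to uniform has higher entropy.
Answer: A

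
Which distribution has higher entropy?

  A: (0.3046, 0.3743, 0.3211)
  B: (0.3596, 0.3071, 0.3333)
B

Both distributions are close to uniform, making this a harder comparison.

H(A) = 1.5793 bits
H(B) = 1.5820 bits

The distribution closer to uniform has higher entropy.
Answer: B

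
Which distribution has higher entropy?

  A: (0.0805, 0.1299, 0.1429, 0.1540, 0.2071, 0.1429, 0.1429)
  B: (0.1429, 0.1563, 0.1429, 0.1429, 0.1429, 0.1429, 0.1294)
B

Both distributions are close to uniform, making this a harder comparison.

H(A) = 2.7642 bits
H(B) = 2.8055 bits

The distribution closer to uniform has higher entropy.
Answer: B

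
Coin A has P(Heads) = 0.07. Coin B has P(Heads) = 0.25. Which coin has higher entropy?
B

For binary distributions, entropy is maximized at p=0.5 and decreases as p moves toward 0 or 1.

H(A) = H(0.07) = 0.3659 bits
H(B) = H(0.25) = 0.8113 bits

Distribution B (p=0.25) is closer to uniform (p=0.5), so it has higher entropy.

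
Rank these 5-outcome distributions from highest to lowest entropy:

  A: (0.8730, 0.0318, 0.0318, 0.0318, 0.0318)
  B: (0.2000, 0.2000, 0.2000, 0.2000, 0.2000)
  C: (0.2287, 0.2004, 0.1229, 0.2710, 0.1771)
B > C > A

Key insight: Entropy is maximized by uniform distributions and minimized by concentrated distributions.

- Uniform distributions have maximum entropy log₂(5) = 2.3219 bits
- The more "peaked" or concentrated a distribution, the lower its entropy

Entropies:
  H(A) = 0.8032 bits
  H(B) = 2.3219 bits
  H(C) = 2.2759 bits

Ranking: B > C > A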